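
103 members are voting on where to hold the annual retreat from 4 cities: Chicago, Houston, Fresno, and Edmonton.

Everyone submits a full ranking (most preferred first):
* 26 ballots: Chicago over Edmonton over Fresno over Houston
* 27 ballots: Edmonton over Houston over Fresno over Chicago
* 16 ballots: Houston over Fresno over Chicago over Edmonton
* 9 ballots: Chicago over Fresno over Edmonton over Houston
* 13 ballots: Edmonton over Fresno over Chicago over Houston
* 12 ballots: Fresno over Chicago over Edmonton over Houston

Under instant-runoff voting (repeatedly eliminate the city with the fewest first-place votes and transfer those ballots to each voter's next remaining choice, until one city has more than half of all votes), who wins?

Round 1: Chicago 35, Houston 16, Fresno 12, Edmonton 40. Fresno eliminated.
Round 2: Chicago 47, Houston 16, Edmonton 40. Houston eliminated.
Round 3: Chicago 63, Edmonton 40. Chicago has a majority (≥52).

Chicago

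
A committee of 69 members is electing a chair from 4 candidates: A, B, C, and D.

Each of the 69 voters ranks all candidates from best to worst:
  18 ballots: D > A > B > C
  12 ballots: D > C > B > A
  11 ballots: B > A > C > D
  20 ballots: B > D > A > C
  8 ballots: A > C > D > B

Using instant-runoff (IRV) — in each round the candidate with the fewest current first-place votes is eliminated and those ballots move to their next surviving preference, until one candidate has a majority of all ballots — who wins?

Round 1: A 8, B 31, C 0, D 30. C eliminated.
Round 2: A 8, B 31, D 30. A eliminated.
Round 3: B 31, D 38. D has a majority (≥35).

D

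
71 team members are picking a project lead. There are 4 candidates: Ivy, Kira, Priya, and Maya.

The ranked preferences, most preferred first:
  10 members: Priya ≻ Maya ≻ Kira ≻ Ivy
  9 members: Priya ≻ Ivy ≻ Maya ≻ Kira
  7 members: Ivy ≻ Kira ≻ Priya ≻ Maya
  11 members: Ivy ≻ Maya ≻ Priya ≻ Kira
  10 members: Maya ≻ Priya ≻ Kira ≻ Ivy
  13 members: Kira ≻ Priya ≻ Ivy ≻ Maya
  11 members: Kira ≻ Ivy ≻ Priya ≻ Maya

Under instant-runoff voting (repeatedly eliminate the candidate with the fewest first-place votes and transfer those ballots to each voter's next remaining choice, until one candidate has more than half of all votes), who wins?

Priya

Round 1: Ivy 18, Kira 24, Priya 19, Maya 10. Maya eliminated.
Round 2: Ivy 18, Kira 24, Priya 29. Ivy eliminated.
Round 3: Kira 31, Priya 40. Priya has a majority (≥36).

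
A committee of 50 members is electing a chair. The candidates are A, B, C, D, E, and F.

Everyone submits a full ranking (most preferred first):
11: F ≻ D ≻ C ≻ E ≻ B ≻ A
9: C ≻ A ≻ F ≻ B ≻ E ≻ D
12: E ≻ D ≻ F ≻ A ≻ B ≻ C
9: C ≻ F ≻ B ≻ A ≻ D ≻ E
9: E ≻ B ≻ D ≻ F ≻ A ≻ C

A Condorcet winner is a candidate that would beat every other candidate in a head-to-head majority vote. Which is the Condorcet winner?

F vs A: 41–9
F vs B: 41–9
F vs C: 32–18
F vs D: 29–21
F vs E: 29–21
F beats every other candidate.

F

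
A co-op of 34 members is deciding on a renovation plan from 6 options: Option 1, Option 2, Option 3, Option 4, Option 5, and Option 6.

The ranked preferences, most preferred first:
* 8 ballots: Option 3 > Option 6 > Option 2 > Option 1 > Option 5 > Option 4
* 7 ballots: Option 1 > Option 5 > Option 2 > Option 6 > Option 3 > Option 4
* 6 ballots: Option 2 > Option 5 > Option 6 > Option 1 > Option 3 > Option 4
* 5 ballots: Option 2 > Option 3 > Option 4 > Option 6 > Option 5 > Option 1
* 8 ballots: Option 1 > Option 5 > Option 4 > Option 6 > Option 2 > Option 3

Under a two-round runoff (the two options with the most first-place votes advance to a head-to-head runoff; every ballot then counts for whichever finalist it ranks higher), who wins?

Round 1 first-place votes: Option 1 15, Option 2 11, Option 3 8, Option 4 0, Option 5 0, Option 6 0. Option 1 and Option 2 advance.
Runoff: Option 1 is ranked above Option 2 on 15 ballots, Option 2 above Option 1 on 19.

Option 2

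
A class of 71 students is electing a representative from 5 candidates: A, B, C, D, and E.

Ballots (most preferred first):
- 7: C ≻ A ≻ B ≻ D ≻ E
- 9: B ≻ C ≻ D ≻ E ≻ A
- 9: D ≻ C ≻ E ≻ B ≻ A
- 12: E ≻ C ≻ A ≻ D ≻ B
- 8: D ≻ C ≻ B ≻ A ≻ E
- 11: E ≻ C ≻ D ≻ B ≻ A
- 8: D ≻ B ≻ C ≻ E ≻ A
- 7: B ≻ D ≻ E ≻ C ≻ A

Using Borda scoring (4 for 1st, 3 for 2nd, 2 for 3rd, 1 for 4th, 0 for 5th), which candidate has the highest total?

A: 7×3 + 9×0 + 9×0 + 12×2 + 8×1 + 11×0 + 8×0 + 7×0 = 53
B: 7×2 + 9×4 + 9×1 + 12×0 + 8×2 + 11×1 + 8×3 + 7×4 = 138
C: 7×4 + 9×3 + 9×3 + 12×3 + 8×3 + 11×3 + 8×2 + 7×1 = 198
D: 7×1 + 9×2 + 9×4 + 12×1 + 8×4 + 11×2 + 8×4 + 7×3 = 180
E: 7×0 + 9×1 + 9×2 + 12×4 + 8×0 + 11×4 + 8×1 + 7×2 = 141

C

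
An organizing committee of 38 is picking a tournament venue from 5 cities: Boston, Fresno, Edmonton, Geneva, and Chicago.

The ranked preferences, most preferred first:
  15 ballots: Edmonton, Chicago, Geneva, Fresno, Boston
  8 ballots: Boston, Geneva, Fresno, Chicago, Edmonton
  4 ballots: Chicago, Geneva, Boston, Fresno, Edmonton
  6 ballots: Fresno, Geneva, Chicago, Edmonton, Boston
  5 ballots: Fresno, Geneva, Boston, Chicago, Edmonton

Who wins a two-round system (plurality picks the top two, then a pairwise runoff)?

Round 1 first-place votes: Boston 8, Fresno 11, Edmonton 15, Geneva 0, Chicago 4. Edmonton and Fresno advance.
Runoff: Edmonton is ranked above Fresno on 15 ballots, Fresno above Edmonton on 23.

Fresno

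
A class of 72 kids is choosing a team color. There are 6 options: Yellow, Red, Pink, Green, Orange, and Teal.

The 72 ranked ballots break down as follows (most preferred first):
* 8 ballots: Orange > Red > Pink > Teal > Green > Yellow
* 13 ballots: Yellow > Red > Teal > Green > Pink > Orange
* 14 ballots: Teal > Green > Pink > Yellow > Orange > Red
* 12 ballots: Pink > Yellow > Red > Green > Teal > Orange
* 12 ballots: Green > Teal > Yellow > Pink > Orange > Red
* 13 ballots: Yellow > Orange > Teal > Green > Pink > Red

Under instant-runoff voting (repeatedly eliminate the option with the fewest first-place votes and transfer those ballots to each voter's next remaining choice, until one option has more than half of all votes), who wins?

Round 1: Yellow 26, Red 0, Pink 12, Green 12, Orange 8, Teal 14. Red eliminated.
Round 2: Yellow 26, Pink 12, Green 12, Orange 8, Teal 14. Orange eliminated.
Round 3: Yellow 26, Pink 20, Green 12, Teal 14. Green eliminated.
Round 4: Yellow 26, Pink 20, Teal 26. Pink eliminated.
Round 5: Yellow 38, Teal 34. Yellow has a majority (≥37).

Yellow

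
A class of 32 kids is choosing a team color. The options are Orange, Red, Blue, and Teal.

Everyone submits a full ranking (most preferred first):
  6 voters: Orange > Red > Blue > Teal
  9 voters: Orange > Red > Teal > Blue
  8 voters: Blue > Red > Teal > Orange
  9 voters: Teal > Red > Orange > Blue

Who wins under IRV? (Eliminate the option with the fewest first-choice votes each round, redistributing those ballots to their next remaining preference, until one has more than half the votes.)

Teal

Round 1: Orange 15, Red 0, Blue 8, Teal 9. Red eliminated.
Round 2: Orange 15, Blue 8, Teal 9. Blue eliminated.
Round 3: Orange 15, Teal 17. Teal has a majority (≥17).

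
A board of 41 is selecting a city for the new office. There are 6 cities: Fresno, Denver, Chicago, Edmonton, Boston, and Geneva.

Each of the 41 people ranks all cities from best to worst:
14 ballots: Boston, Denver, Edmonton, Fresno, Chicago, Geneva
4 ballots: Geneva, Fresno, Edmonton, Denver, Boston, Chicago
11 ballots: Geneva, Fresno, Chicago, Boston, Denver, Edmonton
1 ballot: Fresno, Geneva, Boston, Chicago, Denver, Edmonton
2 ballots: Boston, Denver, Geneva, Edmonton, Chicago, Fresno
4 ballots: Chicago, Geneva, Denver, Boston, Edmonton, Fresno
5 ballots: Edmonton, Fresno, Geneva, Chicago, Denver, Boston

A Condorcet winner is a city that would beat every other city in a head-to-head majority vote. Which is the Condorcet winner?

Geneva vs Fresno: 21–20
Geneva vs Denver: 25–16
Geneva vs Chicago: 23–18
Geneva vs Edmonton: 22–19
Geneva vs Boston: 25–16
Geneva beats every other city.

Geneva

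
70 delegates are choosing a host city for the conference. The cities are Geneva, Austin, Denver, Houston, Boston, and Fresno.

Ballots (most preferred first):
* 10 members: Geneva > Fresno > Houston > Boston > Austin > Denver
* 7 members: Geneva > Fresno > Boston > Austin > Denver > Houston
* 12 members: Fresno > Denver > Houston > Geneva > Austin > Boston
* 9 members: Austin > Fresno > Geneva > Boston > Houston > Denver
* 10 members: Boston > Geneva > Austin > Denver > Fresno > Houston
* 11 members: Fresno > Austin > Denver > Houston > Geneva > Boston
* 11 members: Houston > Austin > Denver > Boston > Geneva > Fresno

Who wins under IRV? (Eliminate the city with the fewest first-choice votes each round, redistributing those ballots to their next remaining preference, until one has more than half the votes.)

Geneva

Round 1: Geneva 17, Austin 9, Denver 0, Houston 11, Boston 10, Fresno 23. Denver eliminated.
Round 2: Geneva 17, Austin 9, Houston 11, Boston 10, Fresno 23. Austin eliminated.
Round 3: Geneva 17, Houston 11, Boston 10, Fresno 32. Boston eliminated.
Round 4: Geneva 27, Houston 11, Fresno 32. Houston eliminated.
Round 5: Geneva 38, Fresno 32. Geneva has a majority (≥36).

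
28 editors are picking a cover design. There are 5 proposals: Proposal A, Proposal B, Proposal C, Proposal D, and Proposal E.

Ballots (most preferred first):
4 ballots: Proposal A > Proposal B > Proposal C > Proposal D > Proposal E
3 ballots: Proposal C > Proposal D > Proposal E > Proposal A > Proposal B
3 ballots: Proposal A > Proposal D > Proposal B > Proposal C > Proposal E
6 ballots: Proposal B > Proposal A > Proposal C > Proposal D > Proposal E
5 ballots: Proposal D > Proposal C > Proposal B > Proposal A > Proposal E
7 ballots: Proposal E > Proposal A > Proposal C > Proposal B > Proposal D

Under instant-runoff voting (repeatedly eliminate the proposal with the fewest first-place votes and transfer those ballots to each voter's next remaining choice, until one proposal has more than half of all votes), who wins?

Round 1: Proposal A 7, Proposal B 6, Proposal C 3, Proposal D 5, Proposal E 7. Proposal C eliminated.
Round 2: Proposal A 7, Proposal B 6, Proposal D 8, Proposal E 7. Proposal B eliminated.
Round 3: Proposal A 13, Proposal D 8, Proposal E 7. Proposal E eliminated.
Round 4: Proposal A 20, Proposal D 8. Proposal A has a majority (≥15).

Proposal A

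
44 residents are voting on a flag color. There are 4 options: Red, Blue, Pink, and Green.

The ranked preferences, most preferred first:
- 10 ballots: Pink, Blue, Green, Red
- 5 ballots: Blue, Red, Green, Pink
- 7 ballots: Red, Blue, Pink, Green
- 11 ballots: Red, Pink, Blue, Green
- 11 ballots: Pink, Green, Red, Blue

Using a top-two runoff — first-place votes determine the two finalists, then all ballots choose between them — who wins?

Red

Round 1 first-place votes: Red 18, Blue 5, Pink 21, Green 0. Pink and Red advance.
Runoff: Pink is ranked above Red on 21 ballots, Red above Pink on 23.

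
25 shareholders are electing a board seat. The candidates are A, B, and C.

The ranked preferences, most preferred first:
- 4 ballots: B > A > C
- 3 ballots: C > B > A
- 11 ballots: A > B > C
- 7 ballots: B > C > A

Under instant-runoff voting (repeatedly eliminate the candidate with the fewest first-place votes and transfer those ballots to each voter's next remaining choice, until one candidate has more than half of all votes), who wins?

Round 1: A 11, B 11, C 3. C eliminated.
Round 2: A 11, B 14. B has a majority (≥13).

B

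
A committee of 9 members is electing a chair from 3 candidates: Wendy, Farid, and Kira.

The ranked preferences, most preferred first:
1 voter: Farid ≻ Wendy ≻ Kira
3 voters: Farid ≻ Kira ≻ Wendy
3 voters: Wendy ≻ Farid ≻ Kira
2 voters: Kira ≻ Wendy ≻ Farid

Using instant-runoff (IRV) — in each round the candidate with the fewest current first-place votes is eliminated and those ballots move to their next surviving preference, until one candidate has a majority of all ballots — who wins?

Round 1: Wendy 3, Farid 4, Kira 2. Kira eliminated.
Round 2: Wendy 5, Farid 4. Wendy has a majority (≥5).

Wendy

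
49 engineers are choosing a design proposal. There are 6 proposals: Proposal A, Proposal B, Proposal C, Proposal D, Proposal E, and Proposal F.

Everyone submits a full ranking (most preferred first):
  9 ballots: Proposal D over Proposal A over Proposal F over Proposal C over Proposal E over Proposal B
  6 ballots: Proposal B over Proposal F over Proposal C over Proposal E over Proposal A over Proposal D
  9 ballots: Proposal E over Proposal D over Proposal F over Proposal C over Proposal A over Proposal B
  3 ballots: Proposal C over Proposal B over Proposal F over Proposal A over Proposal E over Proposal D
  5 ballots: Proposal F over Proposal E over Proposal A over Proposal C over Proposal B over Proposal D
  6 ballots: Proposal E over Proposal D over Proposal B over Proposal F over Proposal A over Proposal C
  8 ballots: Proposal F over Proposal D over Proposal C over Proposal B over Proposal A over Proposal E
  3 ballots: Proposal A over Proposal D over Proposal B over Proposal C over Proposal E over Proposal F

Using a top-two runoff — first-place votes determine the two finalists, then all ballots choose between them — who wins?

Round 1 first-place votes: Proposal A 3, Proposal B 6, Proposal C 3, Proposal D 9, Proposal E 15, Proposal F 13. Proposal E and Proposal F advance.
Runoff: Proposal E is ranked above Proposal F on 18 ballots, Proposal F above Proposal E on 31.

Proposal F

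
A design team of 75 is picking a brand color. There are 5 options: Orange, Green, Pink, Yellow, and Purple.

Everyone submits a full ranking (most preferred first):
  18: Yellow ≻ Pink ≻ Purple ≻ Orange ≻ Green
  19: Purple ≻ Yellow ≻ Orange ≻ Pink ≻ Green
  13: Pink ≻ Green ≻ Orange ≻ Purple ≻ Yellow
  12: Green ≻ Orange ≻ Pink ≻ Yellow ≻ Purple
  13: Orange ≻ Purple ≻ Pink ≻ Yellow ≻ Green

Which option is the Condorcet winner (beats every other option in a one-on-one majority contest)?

Orange

Orange vs Green: 50–25
Orange vs Pink: 44–31
Orange vs Yellow: 38–37
Orange vs Purple: 38–37
Orange beats every other option.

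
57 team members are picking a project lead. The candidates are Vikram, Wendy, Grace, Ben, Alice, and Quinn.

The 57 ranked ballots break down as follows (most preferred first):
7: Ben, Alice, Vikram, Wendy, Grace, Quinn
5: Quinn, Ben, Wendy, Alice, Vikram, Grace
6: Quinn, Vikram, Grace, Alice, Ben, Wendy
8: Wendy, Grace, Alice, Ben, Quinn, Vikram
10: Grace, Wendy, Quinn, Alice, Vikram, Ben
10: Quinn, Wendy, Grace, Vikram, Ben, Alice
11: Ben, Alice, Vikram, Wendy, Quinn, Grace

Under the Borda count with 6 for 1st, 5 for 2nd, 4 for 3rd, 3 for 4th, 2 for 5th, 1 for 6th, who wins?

Wendy

Vikram: 7×4 + 5×2 + 6×5 + 8×1 + 10×2 + 10×3 + 11×4 = 170
Wendy: 7×3 + 5×4 + 6×1 + 8×6 + 10×5 + 10×5 + 11×3 = 228
Grace: 7×2 + 5×1 + 6×4 + 8×5 + 10×6 + 10×4 + 11×1 = 194
Ben: 7×6 + 5×5 + 6×2 + 8×3 + 10×1 + 10×2 + 11×6 = 199
Alice: 7×5 + 5×3 + 6×3 + 8×4 + 10×3 + 10×1 + 11×5 = 195
Quinn: 7×1 + 5×6 + 6×6 + 8×2 + 10×4 + 10×6 + 11×2 = 211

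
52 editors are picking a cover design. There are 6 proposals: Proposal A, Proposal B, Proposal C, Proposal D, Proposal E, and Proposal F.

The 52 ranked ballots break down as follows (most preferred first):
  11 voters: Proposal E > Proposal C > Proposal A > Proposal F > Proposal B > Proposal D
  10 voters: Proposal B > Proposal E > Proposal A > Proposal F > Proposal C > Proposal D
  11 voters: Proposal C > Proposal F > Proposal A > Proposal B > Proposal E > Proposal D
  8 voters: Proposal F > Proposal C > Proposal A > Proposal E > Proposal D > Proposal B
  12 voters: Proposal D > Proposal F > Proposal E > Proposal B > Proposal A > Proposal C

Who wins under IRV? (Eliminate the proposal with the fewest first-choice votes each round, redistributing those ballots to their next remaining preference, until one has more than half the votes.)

Proposal E

Round 1: Proposal A 0, Proposal B 10, Proposal C 11, Proposal D 12, Proposal E 11, Proposal F 8. Proposal A eliminated.
Round 2: Proposal B 10, Proposal C 11, Proposal D 12, Proposal E 11, Proposal F 8. Proposal F eliminated.
Round 3: Proposal B 10, Proposal C 19, Proposal D 12, Proposal E 11. Proposal B eliminated.
Round 4: Proposal C 19, Proposal D 12, Proposal E 21. Proposal D eliminated.
Round 5: Proposal C 19, Proposal E 33. Proposal E has a majority (≥27).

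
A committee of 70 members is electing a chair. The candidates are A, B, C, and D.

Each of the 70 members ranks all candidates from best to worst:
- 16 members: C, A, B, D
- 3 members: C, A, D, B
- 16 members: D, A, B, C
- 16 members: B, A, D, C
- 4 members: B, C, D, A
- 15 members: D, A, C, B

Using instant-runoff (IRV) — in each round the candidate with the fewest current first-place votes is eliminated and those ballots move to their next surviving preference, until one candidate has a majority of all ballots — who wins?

Round 1: A 0, B 20, C 19, D 31. A eliminated.
Round 2: B 20, C 19, D 31. C eliminated.
Round 3: B 36, D 34. B has a majority (≥36).

B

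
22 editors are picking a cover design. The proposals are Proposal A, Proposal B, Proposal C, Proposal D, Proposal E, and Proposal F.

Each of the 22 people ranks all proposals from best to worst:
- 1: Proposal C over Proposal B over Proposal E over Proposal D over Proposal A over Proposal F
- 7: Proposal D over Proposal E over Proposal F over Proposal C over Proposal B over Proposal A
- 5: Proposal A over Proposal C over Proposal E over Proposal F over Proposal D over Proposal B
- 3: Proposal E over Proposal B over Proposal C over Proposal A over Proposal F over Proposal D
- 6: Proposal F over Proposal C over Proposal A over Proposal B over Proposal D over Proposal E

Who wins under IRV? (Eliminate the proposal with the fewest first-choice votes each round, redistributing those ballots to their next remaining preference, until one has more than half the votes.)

Proposal A

Round 1: Proposal A 5, Proposal B 0, Proposal C 1, Proposal D 7, Proposal E 3, Proposal F 6. Proposal B eliminated.
Round 2: Proposal A 5, Proposal C 1, Proposal D 7, Proposal E 3, Proposal F 6. Proposal C eliminated.
Round 3: Proposal A 5, Proposal D 7, Proposal E 4, Proposal F 6. Proposal E eliminated.
Round 4: Proposal A 8, Proposal D 8, Proposal F 6. Proposal F eliminated.
Round 5: Proposal A 14, Proposal D 8. Proposal A has a majority (≥12).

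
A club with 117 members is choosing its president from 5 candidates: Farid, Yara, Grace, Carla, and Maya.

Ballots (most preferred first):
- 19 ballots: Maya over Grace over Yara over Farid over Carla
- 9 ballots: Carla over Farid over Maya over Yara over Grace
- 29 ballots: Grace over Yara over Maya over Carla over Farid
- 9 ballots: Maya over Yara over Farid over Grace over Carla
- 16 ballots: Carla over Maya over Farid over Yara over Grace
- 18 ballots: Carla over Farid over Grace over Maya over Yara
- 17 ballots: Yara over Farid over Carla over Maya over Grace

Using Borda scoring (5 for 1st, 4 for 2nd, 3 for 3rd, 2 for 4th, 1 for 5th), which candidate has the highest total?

Maya

Farid: 19×2 + 9×4 + 29×1 + 9×3 + 16×3 + 18×4 + 17×4 = 318
Yara: 19×3 + 9×2 + 29×4 + 9×4 + 16×2 + 18×1 + 17×5 = 362
Grace: 19×4 + 9×1 + 29×5 + 9×2 + 16×1 + 18×3 + 17×1 = 335
Carla: 19×1 + 9×5 + 29×2 + 9×1 + 16×5 + 18×5 + 17×3 = 352
Maya: 19×5 + 9×3 + 29×3 + 9×5 + 16×4 + 18×2 + 17×2 = 388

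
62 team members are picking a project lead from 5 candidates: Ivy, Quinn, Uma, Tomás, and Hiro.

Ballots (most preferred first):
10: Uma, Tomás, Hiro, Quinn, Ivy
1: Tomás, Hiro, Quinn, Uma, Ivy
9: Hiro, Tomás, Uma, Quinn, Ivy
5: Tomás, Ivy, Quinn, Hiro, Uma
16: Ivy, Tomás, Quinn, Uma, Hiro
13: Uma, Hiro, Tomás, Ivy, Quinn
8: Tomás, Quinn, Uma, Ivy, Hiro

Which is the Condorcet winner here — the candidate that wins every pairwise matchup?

Tomás

Tomás vs Ivy: 46–16
Tomás vs Quinn: 62–0
Tomás vs Uma: 39–23
Tomás vs Hiro: 40–22
Tomás beats every other candidate.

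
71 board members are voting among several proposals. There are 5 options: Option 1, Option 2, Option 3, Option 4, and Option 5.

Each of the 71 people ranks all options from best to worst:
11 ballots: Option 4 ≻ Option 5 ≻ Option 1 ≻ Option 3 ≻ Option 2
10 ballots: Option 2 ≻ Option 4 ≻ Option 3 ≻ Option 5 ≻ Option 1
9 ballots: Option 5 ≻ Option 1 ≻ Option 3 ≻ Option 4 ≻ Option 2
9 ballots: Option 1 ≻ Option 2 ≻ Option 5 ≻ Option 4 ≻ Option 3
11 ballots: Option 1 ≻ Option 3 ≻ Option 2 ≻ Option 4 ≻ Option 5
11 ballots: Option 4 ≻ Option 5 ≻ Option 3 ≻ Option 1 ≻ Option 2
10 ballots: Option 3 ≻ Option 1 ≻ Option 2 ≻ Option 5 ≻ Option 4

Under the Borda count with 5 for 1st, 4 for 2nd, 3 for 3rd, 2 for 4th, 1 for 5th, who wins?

Option 1: 11×3 + 10×1 + 9×4 + 9×5 + 11×5 + 11×2 + 10×4 = 241
Option 2: 11×1 + 10×5 + 9×1 + 9×4 + 11×3 + 11×1 + 10×3 = 180
Option 3: 11×2 + 10×3 + 9×3 + 9×1 + 11×4 + 11×3 + 10×5 = 215
Option 4: 11×5 + 10×4 + 9×2 + 9×2 + 11×2 + 11×5 + 10×1 = 218
Option 5: 11×4 + 10×2 + 9×5 + 9×3 + 11×1 + 11×4 + 10×2 = 211

Option 1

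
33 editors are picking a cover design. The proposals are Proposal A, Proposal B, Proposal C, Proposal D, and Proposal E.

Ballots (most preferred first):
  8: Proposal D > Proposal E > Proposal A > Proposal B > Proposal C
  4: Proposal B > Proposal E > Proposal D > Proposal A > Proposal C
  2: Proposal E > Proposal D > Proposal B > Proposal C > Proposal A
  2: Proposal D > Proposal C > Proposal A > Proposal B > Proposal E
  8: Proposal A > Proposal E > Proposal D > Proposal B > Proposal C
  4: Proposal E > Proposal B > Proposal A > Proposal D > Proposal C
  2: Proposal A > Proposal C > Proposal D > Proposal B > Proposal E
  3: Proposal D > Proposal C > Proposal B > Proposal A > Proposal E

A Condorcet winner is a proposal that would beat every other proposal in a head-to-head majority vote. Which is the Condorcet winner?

Proposal E vs Proposal A: 18–15
Proposal E vs Proposal B: 22–11
Proposal E vs Proposal C: 26–7
Proposal E vs Proposal D: 18–15
Proposal E beats every other proposal.

Proposal E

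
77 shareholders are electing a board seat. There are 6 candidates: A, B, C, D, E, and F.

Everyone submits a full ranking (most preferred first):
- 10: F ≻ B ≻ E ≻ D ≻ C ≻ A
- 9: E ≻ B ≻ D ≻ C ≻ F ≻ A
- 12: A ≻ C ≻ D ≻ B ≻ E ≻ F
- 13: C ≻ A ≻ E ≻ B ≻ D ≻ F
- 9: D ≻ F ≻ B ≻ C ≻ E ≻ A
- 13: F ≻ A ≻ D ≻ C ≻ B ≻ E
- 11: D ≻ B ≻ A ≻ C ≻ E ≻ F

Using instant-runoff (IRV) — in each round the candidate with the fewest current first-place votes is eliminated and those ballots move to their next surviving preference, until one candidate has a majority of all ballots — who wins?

Round 1: A 12, B 0, C 13, D 20, E 9, F 23. B eliminated.
Round 2: A 12, C 13, D 20, E 9, F 23. E eliminated.
Round 3: A 12, C 13, D 29, F 23. A eliminated.
Round 4: C 25, D 29, F 23. F eliminated.
Round 5: C 25, D 52. D has a majority (≥39).

D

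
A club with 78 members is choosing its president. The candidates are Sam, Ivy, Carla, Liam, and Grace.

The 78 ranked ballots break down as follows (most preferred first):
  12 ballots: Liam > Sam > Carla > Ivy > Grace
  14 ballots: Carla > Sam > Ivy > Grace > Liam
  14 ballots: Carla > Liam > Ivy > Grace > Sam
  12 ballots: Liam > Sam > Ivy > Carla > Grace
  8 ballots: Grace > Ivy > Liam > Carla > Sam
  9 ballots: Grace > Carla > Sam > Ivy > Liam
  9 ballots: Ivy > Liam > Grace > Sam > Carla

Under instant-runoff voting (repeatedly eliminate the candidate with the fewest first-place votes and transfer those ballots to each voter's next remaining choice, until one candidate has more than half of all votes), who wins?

Round 1: Sam 0, Ivy 9, Carla 28, Liam 24, Grace 17. Sam eliminated.
Round 2: Ivy 9, Carla 28, Liam 24, Grace 17. Ivy eliminated.
Round 3: Carla 28, Liam 33, Grace 17. Grace eliminated.
Round 4: Carla 37, Liam 41. Liam has a majority (≥40).

Liam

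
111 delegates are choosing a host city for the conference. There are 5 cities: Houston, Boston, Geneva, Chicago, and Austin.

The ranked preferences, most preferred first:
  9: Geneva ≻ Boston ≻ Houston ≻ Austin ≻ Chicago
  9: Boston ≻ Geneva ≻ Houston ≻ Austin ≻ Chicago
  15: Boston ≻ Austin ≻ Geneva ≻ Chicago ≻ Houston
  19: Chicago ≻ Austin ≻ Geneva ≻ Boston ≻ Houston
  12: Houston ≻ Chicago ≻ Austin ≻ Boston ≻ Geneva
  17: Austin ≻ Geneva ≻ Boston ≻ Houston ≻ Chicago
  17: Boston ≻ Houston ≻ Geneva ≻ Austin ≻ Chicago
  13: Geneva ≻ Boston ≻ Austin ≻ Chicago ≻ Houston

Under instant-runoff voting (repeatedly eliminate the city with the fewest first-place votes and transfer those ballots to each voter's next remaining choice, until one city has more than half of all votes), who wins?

Geneva

Round 1: Houston 12, Boston 41, Geneva 22, Chicago 19, Austin 17. Houston eliminated.
Round 2: Boston 41, Geneva 22, Chicago 31, Austin 17. Austin eliminated.
Round 3: Boston 41, Geneva 39, Chicago 31. Chicago eliminated.
Round 4: Boston 53, Geneva 58. Geneva has a majority (≥56).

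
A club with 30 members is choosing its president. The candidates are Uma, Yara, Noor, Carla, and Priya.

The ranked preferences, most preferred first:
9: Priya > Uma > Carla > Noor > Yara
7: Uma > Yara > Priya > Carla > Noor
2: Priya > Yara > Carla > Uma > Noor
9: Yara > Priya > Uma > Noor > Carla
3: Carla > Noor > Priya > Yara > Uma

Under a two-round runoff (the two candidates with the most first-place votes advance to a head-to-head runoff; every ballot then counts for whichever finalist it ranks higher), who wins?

Yara

Round 1 first-place votes: Uma 7, Yara 9, Noor 0, Carla 3, Priya 11. Priya and Yara advance.
Runoff: Priya is ranked above Yara on 14 ballots, Yara above Priya on 16.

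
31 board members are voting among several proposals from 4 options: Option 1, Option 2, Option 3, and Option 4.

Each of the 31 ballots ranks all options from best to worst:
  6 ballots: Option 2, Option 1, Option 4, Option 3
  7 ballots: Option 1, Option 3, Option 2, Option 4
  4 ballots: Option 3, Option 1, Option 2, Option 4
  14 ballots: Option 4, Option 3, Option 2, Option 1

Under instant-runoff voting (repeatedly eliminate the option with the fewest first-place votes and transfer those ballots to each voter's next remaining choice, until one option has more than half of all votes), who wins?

Option 1

Round 1: Option 1 7, Option 2 6, Option 3 4, Option 4 14. Option 3 eliminated.
Round 2: Option 1 11, Option 2 6, Option 4 14. Option 2 eliminated.
Round 3: Option 1 17, Option 4 14. Option 1 has a majority (≥16).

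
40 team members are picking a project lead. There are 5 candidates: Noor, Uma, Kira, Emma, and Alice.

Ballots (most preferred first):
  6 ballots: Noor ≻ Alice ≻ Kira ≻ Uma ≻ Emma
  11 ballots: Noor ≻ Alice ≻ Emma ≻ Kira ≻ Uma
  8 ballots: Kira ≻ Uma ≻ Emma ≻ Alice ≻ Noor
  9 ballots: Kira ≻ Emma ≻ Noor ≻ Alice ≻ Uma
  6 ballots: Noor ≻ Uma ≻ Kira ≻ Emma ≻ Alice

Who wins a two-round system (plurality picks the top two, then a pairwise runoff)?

Noor

Round 1 first-place votes: Noor 23, Uma 0, Kira 17, Emma 0, Alice 0. Noor and Kira advance.
Runoff: Noor is ranked above Kira on 23 ballots, Kira above Noor on 17.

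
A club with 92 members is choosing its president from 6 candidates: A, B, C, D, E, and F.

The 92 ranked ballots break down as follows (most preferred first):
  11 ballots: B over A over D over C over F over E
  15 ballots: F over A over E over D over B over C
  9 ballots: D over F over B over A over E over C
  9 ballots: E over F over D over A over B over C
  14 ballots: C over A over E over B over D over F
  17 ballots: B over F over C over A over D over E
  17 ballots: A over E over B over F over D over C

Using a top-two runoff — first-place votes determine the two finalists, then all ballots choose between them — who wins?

A

Round 1 first-place votes: A 17, B 28, C 14, D 9, E 9, F 15. B and A advance.
Runoff: B is ranked above A on 37 ballots, A above B on 55.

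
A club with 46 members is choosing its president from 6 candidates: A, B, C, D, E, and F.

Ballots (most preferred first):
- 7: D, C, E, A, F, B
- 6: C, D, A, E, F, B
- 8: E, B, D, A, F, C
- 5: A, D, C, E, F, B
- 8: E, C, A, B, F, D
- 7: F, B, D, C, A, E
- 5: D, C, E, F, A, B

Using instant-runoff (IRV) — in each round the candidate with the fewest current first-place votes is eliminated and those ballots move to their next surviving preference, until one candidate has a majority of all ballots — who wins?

D

Round 1: A 5, B 0, C 6, D 12, E 16, F 7. B eliminated.
Round 2: A 5, C 6, D 12, E 16, F 7. A eliminated.
Round 3: C 6, D 17, E 16, F 7. C eliminated.
Round 4: D 23, E 16, F 7. F eliminated.
Round 5: D 30, E 16. D has a majority (≥24).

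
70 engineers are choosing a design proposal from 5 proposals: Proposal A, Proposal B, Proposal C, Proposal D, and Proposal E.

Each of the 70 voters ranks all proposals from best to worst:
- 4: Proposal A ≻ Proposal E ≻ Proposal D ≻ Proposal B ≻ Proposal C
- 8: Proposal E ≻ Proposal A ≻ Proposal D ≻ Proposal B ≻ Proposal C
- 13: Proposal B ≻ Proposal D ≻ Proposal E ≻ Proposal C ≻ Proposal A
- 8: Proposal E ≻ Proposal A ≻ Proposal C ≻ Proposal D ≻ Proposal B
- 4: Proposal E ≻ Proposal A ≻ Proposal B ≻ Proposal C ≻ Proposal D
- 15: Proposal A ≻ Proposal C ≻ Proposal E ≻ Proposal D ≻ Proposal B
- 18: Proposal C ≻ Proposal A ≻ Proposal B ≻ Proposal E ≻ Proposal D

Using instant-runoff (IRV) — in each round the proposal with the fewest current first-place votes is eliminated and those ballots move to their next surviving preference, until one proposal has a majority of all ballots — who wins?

Round 1: Proposal A 19, Proposal B 13, Proposal C 18, Proposal D 0, Proposal E 20. Proposal D eliminated.
Round 2: Proposal A 19, Proposal B 13, Proposal C 18, Proposal E 20. Proposal B eliminated.
Round 3: Proposal A 19, Proposal C 18, Proposal E 33. Proposal C eliminated.
Round 4: Proposal A 37, Proposal E 33. Proposal A has a majority (≥36).

Proposal A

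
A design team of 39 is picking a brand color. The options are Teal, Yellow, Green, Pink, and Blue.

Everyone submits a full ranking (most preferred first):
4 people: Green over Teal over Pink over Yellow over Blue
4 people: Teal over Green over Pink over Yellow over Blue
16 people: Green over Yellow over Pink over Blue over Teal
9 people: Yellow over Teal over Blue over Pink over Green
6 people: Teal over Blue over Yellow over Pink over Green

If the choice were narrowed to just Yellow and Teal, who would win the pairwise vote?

Yellow is ranked above Teal on 25 ballots; Teal above Yellow on 14.

Yellow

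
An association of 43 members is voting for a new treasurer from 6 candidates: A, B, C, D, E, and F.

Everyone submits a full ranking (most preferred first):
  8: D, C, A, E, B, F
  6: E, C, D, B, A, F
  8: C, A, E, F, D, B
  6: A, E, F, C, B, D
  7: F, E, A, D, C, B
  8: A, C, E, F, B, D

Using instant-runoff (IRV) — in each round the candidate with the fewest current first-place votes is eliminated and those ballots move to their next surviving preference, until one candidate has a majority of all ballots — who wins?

Round 1: A 14, B 0, C 8, D 8, E 6, F 7. B eliminated.
Round 2: A 14, C 8, D 8, E 6, F 7. E eliminated.
Round 3: A 14, C 14, D 8, F 7. F eliminated.
Round 4: A 21, C 14, D 8. D eliminated.
Round 5: A 21, C 22. C has a majority (≥22).

C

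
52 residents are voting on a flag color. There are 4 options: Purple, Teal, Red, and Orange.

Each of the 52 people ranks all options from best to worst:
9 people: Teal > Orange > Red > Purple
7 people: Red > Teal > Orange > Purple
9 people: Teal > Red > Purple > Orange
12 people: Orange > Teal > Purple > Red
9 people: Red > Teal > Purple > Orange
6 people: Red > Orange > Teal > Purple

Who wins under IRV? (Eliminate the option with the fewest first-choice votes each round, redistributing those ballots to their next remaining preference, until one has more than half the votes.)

Round 1: Purple 0, Teal 18, Red 22, Orange 12. Purple eliminated.
Round 2: Teal 18, Red 22, Orange 12. Orange eliminated.
Round 3: Teal 30, Red 22. Teal has a majority (≥27).

Teal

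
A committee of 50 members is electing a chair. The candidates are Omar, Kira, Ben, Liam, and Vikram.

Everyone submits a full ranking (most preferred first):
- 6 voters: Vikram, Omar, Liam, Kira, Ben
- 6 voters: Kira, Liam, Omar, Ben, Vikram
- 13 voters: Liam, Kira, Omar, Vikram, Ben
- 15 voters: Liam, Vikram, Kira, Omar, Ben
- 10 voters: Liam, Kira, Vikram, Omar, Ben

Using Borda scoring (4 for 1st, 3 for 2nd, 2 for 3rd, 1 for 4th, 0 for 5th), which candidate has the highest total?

Liam

Omar: 6×3 + 6×2 + 13×2 + 15×1 + 10×1 = 81
Kira: 6×1 + 6×4 + 13×3 + 15×2 + 10×3 = 129
Ben: 6×0 + 6×1 + 13×0 + 15×0 + 10×0 = 6
Liam: 6×2 + 6×3 + 13×4 + 15×4 + 10×4 = 182
Vikram: 6×4 + 6×0 + 13×1 + 15×3 + 10×2 = 102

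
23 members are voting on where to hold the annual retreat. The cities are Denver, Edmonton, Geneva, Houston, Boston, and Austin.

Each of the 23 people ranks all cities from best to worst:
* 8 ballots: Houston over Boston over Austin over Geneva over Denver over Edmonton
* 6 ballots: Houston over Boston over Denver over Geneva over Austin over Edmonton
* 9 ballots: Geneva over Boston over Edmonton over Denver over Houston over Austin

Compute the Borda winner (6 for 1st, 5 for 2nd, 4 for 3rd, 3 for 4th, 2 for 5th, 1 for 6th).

Denver: 8×2 + 6×4 + 9×3 = 67
Edmonton: 8×1 + 6×1 + 9×4 = 50
Geneva: 8×3 + 6×3 + 9×6 = 96
Houston: 8×6 + 6×6 + 9×2 = 102
Boston: 8×5 + 6×5 + 9×5 = 115
Austin: 8×4 + 6×2 + 9×1 = 53

Boston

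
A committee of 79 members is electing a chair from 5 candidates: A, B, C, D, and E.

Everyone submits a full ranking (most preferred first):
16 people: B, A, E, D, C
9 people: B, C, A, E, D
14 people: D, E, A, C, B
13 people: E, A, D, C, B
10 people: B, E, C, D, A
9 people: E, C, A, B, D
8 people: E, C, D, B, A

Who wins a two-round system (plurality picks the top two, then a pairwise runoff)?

Round 1 first-place votes: A 0, B 35, C 0, D 14, E 30. B and E advance.
Runoff: B is ranked above E on 35 ballots, E above B on 44.

E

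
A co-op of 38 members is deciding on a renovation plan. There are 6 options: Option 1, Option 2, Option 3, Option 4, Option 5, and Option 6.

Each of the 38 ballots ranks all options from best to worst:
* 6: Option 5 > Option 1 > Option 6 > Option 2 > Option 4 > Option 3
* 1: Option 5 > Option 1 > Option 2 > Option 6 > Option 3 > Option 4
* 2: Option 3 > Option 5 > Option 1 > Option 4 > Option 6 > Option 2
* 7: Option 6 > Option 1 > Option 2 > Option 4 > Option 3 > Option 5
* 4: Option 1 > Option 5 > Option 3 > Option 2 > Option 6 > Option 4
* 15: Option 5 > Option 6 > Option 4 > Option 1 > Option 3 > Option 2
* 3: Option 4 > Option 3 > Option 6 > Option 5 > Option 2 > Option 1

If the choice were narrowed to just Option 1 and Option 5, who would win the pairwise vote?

Option 1 is ranked above Option 5 on 11 ballots; Option 5 above Option 1 on 27.

Option 5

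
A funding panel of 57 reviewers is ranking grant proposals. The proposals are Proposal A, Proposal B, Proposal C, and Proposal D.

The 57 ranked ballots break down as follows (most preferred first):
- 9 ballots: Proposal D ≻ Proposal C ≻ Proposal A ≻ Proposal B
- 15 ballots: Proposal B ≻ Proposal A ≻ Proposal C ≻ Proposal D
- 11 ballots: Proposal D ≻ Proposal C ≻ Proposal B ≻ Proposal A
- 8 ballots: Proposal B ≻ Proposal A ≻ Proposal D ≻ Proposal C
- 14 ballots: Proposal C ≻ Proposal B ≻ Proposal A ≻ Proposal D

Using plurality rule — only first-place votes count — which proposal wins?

First-place votes: Proposal A 0, Proposal B 23, Proposal C 14, Proposal D 20.

Proposal B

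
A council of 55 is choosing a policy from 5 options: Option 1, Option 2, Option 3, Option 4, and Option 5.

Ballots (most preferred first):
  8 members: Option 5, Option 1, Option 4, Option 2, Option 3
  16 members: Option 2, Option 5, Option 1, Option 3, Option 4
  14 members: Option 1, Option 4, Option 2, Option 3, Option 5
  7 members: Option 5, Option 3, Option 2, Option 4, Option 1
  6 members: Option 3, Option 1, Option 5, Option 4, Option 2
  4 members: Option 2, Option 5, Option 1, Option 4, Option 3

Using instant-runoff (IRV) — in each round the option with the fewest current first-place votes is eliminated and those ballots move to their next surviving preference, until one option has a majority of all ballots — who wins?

Round 1: Option 1 14, Option 2 20, Option 3 6, Option 4 0, Option 5 15. Option 4 eliminated.
Round 2: Option 1 14, Option 2 20, Option 3 6, Option 5 15. Option 3 eliminated.
Round 3: Option 1 20, Option 2 20, Option 5 15. Option 5 eliminated.
Round 4: Option 1 28, Option 2 27. Option 1 has a majority (≥28).

Option 1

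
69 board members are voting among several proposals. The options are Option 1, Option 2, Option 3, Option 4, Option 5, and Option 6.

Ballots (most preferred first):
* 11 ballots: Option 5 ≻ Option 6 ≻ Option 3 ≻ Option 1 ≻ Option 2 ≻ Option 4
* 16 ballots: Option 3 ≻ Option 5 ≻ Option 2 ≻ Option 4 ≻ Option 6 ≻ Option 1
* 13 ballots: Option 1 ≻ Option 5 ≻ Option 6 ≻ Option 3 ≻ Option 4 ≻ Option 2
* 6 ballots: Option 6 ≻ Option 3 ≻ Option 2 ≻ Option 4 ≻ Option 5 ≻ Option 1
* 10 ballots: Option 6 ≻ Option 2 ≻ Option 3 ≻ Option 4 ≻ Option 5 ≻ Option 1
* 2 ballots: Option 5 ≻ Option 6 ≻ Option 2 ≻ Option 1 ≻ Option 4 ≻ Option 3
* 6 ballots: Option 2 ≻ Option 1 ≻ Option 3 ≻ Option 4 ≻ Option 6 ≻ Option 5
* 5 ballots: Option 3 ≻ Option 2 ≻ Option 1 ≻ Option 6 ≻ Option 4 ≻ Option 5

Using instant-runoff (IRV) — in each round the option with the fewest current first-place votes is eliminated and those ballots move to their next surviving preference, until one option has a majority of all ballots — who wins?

Round 1: Option 1 13, Option 2 6, Option 3 21, Option 4 0, Option 5 13, Option 6 16. Option 4 eliminated.
Round 2: Option 1 13, Option 2 6, Option 3 21, Option 5 13, Option 6 16. Option 2 eliminated.
Round 3: Option 1 19, Option 3 21, Option 5 13, Option 6 16. Option 5 eliminated.
Round 4: Option 1 19, Option 3 21, Option 6 29. Option 1 eliminated.
Round 5: Option 3 27, Option 6 42. Option 6 has a majority (≥35).

Option 6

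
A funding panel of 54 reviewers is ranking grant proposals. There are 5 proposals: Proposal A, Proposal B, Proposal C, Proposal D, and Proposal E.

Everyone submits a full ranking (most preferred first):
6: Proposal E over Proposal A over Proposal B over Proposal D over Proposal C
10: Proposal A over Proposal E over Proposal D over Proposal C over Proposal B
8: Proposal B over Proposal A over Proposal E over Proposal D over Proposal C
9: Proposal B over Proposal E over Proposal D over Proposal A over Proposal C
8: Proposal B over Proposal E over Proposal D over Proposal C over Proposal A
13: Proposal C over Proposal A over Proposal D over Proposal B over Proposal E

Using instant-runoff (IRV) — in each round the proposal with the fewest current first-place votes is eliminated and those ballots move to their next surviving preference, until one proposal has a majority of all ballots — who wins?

Proposal A

Round 1: Proposal A 10, Proposal B 25, Proposal C 13, Proposal D 0, Proposal E 6. Proposal D eliminated.
Round 2: Proposal A 10, Proposal B 25, Proposal C 13, Proposal E 6. Proposal E eliminated.
Round 3: Proposal A 16, Proposal B 25, Proposal C 13. Proposal C eliminated.
Round 4: Proposal A 29, Proposal B 25. Proposal A has a majority (≥28).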